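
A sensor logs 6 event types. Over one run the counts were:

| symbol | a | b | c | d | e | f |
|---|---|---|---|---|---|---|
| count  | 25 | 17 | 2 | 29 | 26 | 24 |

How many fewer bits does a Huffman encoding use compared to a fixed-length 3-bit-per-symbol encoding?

61

Fixed-length: 3 bits × 123 symbols = 369 bits.
Huffman merges:
c(2) + b(17) → 19
19 + f(24) → 43
a(25) + e(26) → 51
d(29) + 43 → 72
51 + 72 → 123
Huffman total = 19 + 43 + 51 + 72 + 123 = 308 bits.
Saving = 369 − 308 = 61 bits.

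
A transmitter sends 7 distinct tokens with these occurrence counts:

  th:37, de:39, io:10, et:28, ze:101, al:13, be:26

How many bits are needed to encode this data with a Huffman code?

632

Build the Huffman tree bottom-up:
merge io(10) and al(13): 23
merge 23 and be(26): 49
merge et(28) and th(37): 65
merge de(39) and 49: 88
merge 65 and 88: 153
merge ze(101) and 153: 254
Total encoded bits = sum of merged weights = 23 + 49 + 65 + 88 + 153 + 254 = 632.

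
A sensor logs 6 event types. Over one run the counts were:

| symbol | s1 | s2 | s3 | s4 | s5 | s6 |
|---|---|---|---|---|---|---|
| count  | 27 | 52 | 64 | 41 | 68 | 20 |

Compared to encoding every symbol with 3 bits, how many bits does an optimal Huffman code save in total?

Fixed-length: 3 bits × 272 symbols = 816 bits.
Huffman merges:
merge s6(20) and s1(27): 47
merge s4(41) and 47: 88
merge s2(52) and s3(64): 116
merge s5(68) and 88: 156
merge 116 and 156: 272
Huffman total = 47 + 88 + 116 + 156 + 272 = 679 bits.
Saving = 816 − 679 = 137 bits.

137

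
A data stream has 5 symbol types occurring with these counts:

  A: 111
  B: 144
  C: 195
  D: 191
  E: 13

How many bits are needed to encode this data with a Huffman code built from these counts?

Greedily combine the two least-frequent nodes:
combine E(13), A(111) → 124
combine 124, B(144) → 268
combine D(191), C(195) → 386
combine 268, 386 → 654
The encoded length is the sum of every internal node's weight: 124 + 268 + 386 + 654 = 1432 bits.

1432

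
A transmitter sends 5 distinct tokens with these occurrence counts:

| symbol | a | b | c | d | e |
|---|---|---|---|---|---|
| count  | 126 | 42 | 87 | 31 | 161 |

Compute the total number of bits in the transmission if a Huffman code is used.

966

Merge the two smallest weights repeatedly:
combine d(31), b(42) → 73
combine 73, c(87) → 160
combine a(126), 160 → 286
combine e(161), 286 → 447
The encoded length is the sum of every internal node's weight: 73 + 160 + 286 + 447 = 966 bits.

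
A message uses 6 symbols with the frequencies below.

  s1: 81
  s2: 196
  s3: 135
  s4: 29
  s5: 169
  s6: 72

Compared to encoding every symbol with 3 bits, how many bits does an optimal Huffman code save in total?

Fixed-length: 3 bits × 682 symbols = 2046 bits.
Huffman merges:
merge s4(29) and s6(72): 101
merge s1(81) and 101: 182
merge s3(135) and s5(169): 304
merge 182 and s2(196): 378
merge 304 and 378: 682
Huffman total = 101 + 182 + 304 + 378 + 682 = 1647 bits.
Saving = 2046 − 1647 = 399 bits.

399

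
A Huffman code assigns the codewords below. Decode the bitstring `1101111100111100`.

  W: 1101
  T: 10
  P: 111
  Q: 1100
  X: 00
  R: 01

WPTRPX

Read left to right; each codeword is recognised as soon as it completes (prefix code):
  1101→W | 111→P | 10→T | 01→R | 111→P | 00→X
Decoded message: WPTRPX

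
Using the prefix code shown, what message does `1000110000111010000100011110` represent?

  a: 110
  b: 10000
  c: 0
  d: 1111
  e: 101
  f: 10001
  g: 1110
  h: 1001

fbgbfg

Read left to right; each codeword is recognised as soon as it completes (prefix code):
  10001→f | 10000→b | 1110→g | 10000→b | 10001→f | 1110→g
Decoded message: fbgbfg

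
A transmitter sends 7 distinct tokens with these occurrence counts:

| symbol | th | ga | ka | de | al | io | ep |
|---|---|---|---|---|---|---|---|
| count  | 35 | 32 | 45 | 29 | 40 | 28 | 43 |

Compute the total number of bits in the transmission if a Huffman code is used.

Merge the two smallest weights repeatedly:
io(28) + de(29) → 57
ga(32) + th(35) → 67
al(40) + ep(43) → 83
ka(45) + 57 → 102
67 + 83 → 150
102 + 150 → 252
Total encoded bits = sum of merged weights = 57 + 67 + 83 + 102 + 150 + 252 = 711.

711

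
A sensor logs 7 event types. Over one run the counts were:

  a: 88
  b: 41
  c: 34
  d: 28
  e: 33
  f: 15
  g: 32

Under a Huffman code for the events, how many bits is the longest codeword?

Merge the two lowest-weight nodes at each step:
f(15) + d(28) → 43
g(32) + e(33) → 65
c(34) + b(41) → 75
43 + 65 → 108
75 + a(88) → 163
108 + 163 → 271
Maximum depth reached is 3.

3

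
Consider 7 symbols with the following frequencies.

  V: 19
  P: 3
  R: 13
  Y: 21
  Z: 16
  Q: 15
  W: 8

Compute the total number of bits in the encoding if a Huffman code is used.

256

Greedily combine the two least-frequent nodes:
P(3) + W(8) → 11
11 + R(13) → 24
Q(15) + Z(16) → 31
V(19) + Y(21) → 40
24 + 31 → 55
40 + 55 → 95
Total encoded bits = sum of merged weights = 11 + 24 + 31 + 40 + 55 + 95 = 256.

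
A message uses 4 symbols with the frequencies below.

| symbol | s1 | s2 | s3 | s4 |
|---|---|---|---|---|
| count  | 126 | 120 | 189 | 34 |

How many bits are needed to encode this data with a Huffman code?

903

Build the Huffman tree bottom-up:
merge s4(34) and s2(120): 154
merge s1(126) and 154: 280
merge s3(189) and 280: 469
The encoded length is the sum of every internal node's weight: 154 + 280 + 469 = 903 bits.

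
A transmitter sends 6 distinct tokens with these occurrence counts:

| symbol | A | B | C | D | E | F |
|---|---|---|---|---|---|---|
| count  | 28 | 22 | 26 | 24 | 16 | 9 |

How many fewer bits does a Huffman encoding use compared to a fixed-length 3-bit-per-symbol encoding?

Fixed-length: 3 bits × 125 symbols = 375 bits.
Huffman merges:
merge F(9) and E(16): 25
merge B(22) and D(24): 46
merge 25 and C(26): 51
merge A(28) and 46: 74
merge 51 and 74: 125
Huffman total = 25 + 46 + 51 + 74 + 125 = 321 bits.
Saving = 375 − 321 = 54 bits.

54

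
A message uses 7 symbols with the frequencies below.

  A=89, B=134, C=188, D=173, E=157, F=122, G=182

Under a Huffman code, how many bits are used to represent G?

3

Build the tree from the bottom:
merge A(89) and F(122): 211
merge B(134) and E(157): 291
merge D(173) and G(182): 355
merge C(188) and 211: 399
merge 291 and 355: 646
merge 399 and 646: 1045
G's leaf is at depth 3, giving a 3-bit codeword.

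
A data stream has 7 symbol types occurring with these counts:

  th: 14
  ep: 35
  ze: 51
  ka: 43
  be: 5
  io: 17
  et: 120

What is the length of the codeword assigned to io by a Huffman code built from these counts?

Huffman merges, smallest pair first:
combine be(5), th(14) → 19
combine io(17), 19 → 36
combine ep(35), 36 → 71
combine ka(43), ze(51) → 94
combine 71, 94 → 165
combine et(120), 165 → 285
The subtree containing io is merged 4 times, so code length = 4.

4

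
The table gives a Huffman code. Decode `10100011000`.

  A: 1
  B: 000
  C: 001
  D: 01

ADBAAB

Read left to right; each codeword is recognised as soon as it completes (prefix code):
  1→A | 01→D | 000→B | 1→A | 1→A | 000→B
Decoded message: ADBAAB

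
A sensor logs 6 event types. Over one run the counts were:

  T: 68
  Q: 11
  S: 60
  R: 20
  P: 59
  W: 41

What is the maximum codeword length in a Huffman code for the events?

4

Merge the two lowest-weight nodes at each step:
Q(11) + R(20) → 31
31 + W(41) → 72
P(59) + S(60) → 119
T(68) + 72 → 140
119 + 140 → 259
The rarest symbols sit at the bottom; the longest codeword is 4 bits.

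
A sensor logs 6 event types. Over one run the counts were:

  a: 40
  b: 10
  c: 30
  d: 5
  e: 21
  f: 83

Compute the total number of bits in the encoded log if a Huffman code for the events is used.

Merge the two smallest weights repeatedly:
d(5) + b(10) → 15
15 + e(21) → 36
c(30) + 36 → 66
a(40) + 66 → 106
f(83) + 106 → 189
Total encoded bits = sum of merged weights = 15 + 36 + 66 + 106 + 189 = 412.

412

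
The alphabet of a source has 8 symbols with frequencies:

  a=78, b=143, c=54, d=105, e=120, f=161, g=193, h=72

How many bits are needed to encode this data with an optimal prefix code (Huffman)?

2711

Build the Huffman tree bottom-up:
c(54) + h(72) → 126
a(78) + d(105) → 183
e(120) + 126 → 246
b(143) + f(161) → 304
183 + g(193) → 376
246 + 304 → 550
376 + 550 → 926
Each symbol's bit-cost is frequency × depth; summing gives 2711 bits (equivalently 126 + 183 + 246 + 304 + 376 + 550 + 926).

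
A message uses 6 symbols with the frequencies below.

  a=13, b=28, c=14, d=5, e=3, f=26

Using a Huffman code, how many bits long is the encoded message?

207

Greedily combine the two least-frequent nodes:
combine e(3), d(5) → 8
combine 8, a(13) → 21
combine c(14), 21 → 35
combine f(26), b(28) → 54
combine 35, 54 → 89
Total encoded bits = sum of merged weights = 8 + 21 + 35 + 54 + 89 = 207.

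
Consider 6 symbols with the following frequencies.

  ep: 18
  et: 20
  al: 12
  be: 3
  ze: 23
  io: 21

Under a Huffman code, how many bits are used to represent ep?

3

Repeatedly merge the two smallest:
be(3) + al(12) → 15
15 + ep(18) → 33
et(20) + io(21) → 41
ze(23) + 33 → 56
41 + 56 → 97
ep's leaf is at depth 3, giving a 3-bit codeword.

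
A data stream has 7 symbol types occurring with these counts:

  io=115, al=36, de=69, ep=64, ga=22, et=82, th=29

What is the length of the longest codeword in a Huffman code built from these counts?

Merge the two lowest-weight nodes at each step:
merge ga(22) and th(29): 51
merge al(36) and 51: 87
merge ep(64) and de(69): 133
merge et(82) and 87: 169
merge io(115) and 133: 248
merge 169 and 248: 417
The first pair merged (ga, th) ends up deepest, at depth 4.

4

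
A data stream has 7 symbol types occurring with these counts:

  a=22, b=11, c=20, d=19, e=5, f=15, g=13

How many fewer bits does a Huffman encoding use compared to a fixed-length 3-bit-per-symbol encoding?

Fixed-length: 3 bits × 105 symbols = 315 bits.
Huffman merges:
merge e(5) and b(11): 16
merge g(13) and f(15): 28
merge 16 and d(19): 35
merge c(20) and a(22): 42
merge 28 and 35: 63
merge 42 and 63: 105
Huffman total = 16 + 28 + 35 + 42 + 63 + 105 = 289 bits.
Saving = 315 − 289 = 26 bits.

26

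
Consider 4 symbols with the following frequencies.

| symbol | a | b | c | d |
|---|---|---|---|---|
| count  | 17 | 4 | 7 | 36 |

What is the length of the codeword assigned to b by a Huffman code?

Build the tree from the bottom:
merge b(4) and c(7): 11
merge 11 and a(17): 28
merge 28 and d(36): 64
b sits 3 levels below the root, so its codeword is 3 bits.

3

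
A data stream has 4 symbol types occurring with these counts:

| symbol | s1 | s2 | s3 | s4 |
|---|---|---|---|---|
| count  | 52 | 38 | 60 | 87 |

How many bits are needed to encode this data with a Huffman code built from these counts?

Merge the two smallest weights repeatedly:
merge s2(38) and s1(52): 90
merge s3(60) and s4(87): 147
merge 90 and 147: 237
Total encoded bits = sum of merged weights = 90 + 147 + 237 = 474.

474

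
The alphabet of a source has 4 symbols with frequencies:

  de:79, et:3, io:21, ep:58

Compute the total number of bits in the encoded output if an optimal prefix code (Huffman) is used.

267

Greedily combine the two least-frequent nodes:
et(3) + io(21) → 24
24 + ep(58) → 82
de(79) + 82 → 161
Total encoded bits = sum of merged weights = 24 + 82 + 161 = 267.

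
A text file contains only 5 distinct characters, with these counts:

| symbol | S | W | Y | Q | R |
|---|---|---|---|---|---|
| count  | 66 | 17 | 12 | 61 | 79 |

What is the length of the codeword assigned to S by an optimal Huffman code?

Huffman merges, smallest pair first:
merge Y(12) and W(17): 29
merge 29 and Q(61): 90
merge S(66) and R(79): 145
merge 90 and 145: 235
The subtree containing S is merged 2 times, so code length = 2.

2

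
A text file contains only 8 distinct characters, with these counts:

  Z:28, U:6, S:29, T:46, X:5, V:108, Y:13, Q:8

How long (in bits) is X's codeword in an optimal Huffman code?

6

Repeatedly merge the two smallest:
merge X(5) and U(6): 11
merge Q(8) and 11: 19
merge Y(13) and 19: 32
merge Z(28) and S(29): 57
merge 32 and T(46): 78
merge 57 and 78: 135
merge V(108) and 135: 243
X's leaf is at depth 6, giving a 6-bit codeword.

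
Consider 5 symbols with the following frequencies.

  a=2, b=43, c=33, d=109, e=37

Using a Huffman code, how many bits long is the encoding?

Greedily combine the two least-frequent nodes:
combine a(2), c(33) → 35
combine 35, e(37) → 72
combine b(43), 72 → 115
combine d(109), 115 → 224
Each symbol's bit-cost is frequency × depth; summing gives 446 bits (equivalently 35 + 72 + 115 + 224).

446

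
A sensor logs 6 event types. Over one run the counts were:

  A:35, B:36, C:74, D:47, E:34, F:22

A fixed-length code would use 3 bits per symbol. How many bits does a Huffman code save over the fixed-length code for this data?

Fixed-length: 3 bits × 248 symbols = 744 bits.
Huffman merges:
combine F(22), E(34) → 56
combine A(35), B(36) → 71
combine D(47), 56 → 103
combine 71, C(74) → 145
combine 103, 145 → 248
Huffman total = 56 + 71 + 103 + 145 + 248 = 623 bits.
Saving = 744 − 623 = 121 bits.

121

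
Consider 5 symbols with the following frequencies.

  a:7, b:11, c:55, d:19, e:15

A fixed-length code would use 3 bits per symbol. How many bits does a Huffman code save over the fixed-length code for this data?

Fixed-length: 3 bits × 107 symbols = 321 bits.
Huffman merges:
merge a(7) and b(11): 18
merge e(15) and 18: 33
merge d(19) and 33: 52
merge 52 and c(55): 107
Huffman total = 18 + 33 + 52 + 107 = 210 bits.
Saving = 321 − 210 = 111 bits.

111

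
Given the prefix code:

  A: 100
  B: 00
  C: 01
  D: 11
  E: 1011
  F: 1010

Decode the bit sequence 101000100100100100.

Read left to right; each codeword is recognised as soon as it completes (prefix code):
  1010→F | 00→B | 100→A | 100→A | 100→A | 100→A
Decoded message: FBAAAA

FBAAAA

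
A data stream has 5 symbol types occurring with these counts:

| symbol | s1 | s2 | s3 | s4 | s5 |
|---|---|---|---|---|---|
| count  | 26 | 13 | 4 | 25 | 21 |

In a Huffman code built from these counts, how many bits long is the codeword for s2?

3

Huffman merges, smallest pair first:
s3(4) + s2(13) → 17
17 + s5(21) → 38
s4(25) + s1(26) → 51
38 + 51 → 89
The subtree containing s2 is merged 3 times, so code length = 3.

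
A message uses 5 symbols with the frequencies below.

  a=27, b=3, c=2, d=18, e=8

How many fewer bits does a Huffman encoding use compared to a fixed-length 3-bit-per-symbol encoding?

67

Fixed-length: 3 bits × 58 symbols = 174 bits.
Huffman merges:
merge c(2) and b(3): 5
merge 5 and e(8): 13
merge 13 and d(18): 31
merge a(27) and 31: 58
Huffman total = 5 + 13 + 31 + 58 = 107 bits.
Saving = 174 − 107 = 67 bits.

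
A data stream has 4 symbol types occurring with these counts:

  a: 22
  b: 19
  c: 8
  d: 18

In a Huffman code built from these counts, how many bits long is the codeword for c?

2

Huffman merges, smallest pair first:
combine c(8), d(18) → 26
combine b(19), a(22) → 41
combine 26, 41 → 67
c's leaf is at depth 2, giving a 2-bit codeword.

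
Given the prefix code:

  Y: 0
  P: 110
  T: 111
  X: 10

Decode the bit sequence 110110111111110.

PPTTP

Read left to right; each codeword is recognised as soon as it completes (prefix code):
  110→P | 110→P | 111→T | 111→T | 110→P
Decoded message: PPTTP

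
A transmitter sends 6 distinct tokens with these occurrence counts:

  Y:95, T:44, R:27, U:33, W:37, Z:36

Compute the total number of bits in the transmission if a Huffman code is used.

677

Build the Huffman tree bottom-up:
R(27) + U(33) → 60
Z(36) + W(37) → 73
T(44) + 60 → 104
73 + Y(95) → 168
104 + 168 → 272
The encoded length is the sum of every internal node's weight: 60 + 73 + 104 + 168 + 272 = 677 bits.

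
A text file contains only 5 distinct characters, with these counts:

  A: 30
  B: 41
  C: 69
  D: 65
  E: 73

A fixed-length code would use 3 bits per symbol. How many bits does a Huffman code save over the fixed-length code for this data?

207

Fixed-length: 3 bits × 278 symbols = 834 bits.
Huffman merges:
merge A(30) and B(41): 71
merge D(65) and C(69): 134
merge 71 and E(73): 144
merge 134 and 144: 278
Huffman total = 71 + 134 + 144 + 278 = 627 bits.
Saving = 834 − 627 = 207 bits.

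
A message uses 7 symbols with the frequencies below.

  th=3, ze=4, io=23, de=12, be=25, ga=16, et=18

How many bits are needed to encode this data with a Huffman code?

262

Merge the two smallest weights repeatedly:
combine th(3), ze(4) → 7
combine 7, de(12) → 19
combine ga(16), et(18) → 34
combine 19, io(23) → 42
combine be(25), 34 → 59
combine 42, 59 → 101
Each symbol's bit-cost is frequency × depth; summing gives 262 bits (equivalently 7 + 19 + 34 + 42 + 59 + 101).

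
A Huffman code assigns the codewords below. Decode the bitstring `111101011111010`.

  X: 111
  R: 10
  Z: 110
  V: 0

XRRXZR

Read left to right; each codeword is recognised as soon as it completes (prefix code):
  111→X | 10→R | 10→R | 111→X | 110→Z | 10→R
Decoded message: XRRXZR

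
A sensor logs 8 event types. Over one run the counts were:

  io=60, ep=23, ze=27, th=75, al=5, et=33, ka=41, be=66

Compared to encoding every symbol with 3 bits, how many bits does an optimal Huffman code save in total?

Fixed-length: 3 bits × 330 symbols = 990 bits.
Huffman merges:
al(5) + ep(23) → 28
ze(27) + 28 → 55
et(33) + ka(41) → 74
55 + io(60) → 115
be(66) + 74 → 140
th(75) + 115 → 190
140 + 190 → 330
Huffman total = 28 + 55 + 74 + 115 + 140 + 190 + 330 = 932 bits.
Saving = 990 − 932 = 58 bits.

58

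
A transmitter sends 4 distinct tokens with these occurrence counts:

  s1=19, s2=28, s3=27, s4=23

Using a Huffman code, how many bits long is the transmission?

194

Greedily combine the two least-frequent nodes:
s1(19) + s4(23) → 42
s3(27) + s2(28) → 55
42 + 55 → 97
Each symbol's bit-cost is frequency × depth; summing gives 194 bits (equivalently 42 + 55 + 97).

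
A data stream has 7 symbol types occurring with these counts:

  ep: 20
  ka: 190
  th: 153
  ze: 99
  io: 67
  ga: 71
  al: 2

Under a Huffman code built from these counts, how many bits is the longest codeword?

5

Merge the two lowest-weight nodes at each step:
merge al(2) and ep(20): 22
merge 22 and io(67): 89
merge ga(71) and 89: 160
merge ze(99) and th(153): 252
merge 160 and ka(190): 350
merge 252 and 350: 602
The rarest symbols sit at the bottom; the longest codeword is 5 bits.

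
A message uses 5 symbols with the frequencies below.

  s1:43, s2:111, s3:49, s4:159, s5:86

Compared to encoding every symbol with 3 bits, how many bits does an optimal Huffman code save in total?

356

Fixed-length: 3 bits × 448 symbols = 1344 bits.
Huffman merges:
merge s1(43) and s3(49): 92
merge s5(86) and 92: 178
merge s2(111) and s4(159): 270
merge 178 and 270: 448
Huffman total = 92 + 178 + 270 + 448 = 988 bits.
Saving = 1344 − 988 = 356 bits.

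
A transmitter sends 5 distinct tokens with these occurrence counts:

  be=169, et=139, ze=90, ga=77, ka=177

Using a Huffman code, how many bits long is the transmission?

Build the Huffman tree bottom-up:
combine ga(77), ze(90) → 167
combine et(139), 167 → 306
combine be(169), ka(177) → 346
combine 306, 346 → 652
The encoded length is the sum of every internal node's weight: 167 + 306 + 346 + 652 = 1471 bits.

1471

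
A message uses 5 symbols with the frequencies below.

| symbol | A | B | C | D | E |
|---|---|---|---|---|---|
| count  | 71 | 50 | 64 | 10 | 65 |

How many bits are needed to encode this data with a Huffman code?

Merge the two smallest weights repeatedly:
merge D(10) and B(50): 60
merge 60 and C(64): 124
merge E(65) and A(71): 136
merge 124 and 136: 260
The encoded length is the sum of every internal node's weight: 60 + 124 + 136 + 260 = 580 bits.

580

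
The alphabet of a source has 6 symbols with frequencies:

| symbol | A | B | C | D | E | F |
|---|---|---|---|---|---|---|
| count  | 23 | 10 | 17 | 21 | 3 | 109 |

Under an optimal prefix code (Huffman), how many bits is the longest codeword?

Merge the two lowest-weight nodes at each step:
combine E(3), B(10) → 13
combine 13, C(17) → 30
combine D(21), A(23) → 44
combine 30, 44 → 74
combine 74, F(109) → 183
Maximum depth reached is 4.

4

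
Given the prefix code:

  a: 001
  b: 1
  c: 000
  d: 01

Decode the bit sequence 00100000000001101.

Read left to right; each codeword is recognised as soon as it completes (prefix code):
  001→a | 000→c | 000→c | 000→c | 01→d | 1→b | 01→d
Decoded message: acccdbd

acccdbd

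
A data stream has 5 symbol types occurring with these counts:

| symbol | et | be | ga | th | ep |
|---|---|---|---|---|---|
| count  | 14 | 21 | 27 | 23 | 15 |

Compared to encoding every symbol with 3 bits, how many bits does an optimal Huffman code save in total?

Fixed-length: 3 bits × 100 symbols = 300 bits.
Huffman merges:
merge et(14) and ep(15): 29
merge be(21) and th(23): 44
merge ga(27) and 29: 56
merge 44 and 56: 100
Huffman total = 29 + 44 + 56 + 100 = 229 bits.
Saving = 300 − 229 = 71 bits.

71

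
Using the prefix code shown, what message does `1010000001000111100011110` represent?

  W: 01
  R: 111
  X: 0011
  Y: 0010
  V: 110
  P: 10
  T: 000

PPTYXVXV

Read left to right; each codeword is recognised as soon as it completes (prefix code):
  10→P | 10→P | 000→T | 0010→Y | 0011→X | 110→V | 0011→X | 110→V
Decoded message: PPTYXVXV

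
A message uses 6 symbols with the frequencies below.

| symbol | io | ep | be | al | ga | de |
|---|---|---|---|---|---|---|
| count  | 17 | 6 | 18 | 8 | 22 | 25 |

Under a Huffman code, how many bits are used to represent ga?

Build the tree from the bottom:
ep(6) + al(8) → 14
14 + io(17) → 31
be(18) + ga(22) → 40
de(25) + 31 → 56
40 + 56 → 96
ga's leaf is at depth 2, giving a 2-bit codeword.

2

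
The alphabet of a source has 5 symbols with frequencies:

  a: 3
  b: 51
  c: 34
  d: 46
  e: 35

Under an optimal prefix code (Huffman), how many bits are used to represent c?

Huffman merges, smallest pair first:
a(3) + c(34) → 37
e(35) + 37 → 72
d(46) + b(51) → 97
72 + 97 → 169
c's leaf is at depth 3, giving a 3-bit codeword.

3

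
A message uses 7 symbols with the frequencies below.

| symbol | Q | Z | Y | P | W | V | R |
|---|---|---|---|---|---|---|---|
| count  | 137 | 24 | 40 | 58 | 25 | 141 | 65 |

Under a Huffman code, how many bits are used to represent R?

Repeatedly merge the two smallest:
combine Z(24), W(25) → 49
combine Y(40), 49 → 89
combine P(58), R(65) → 123
combine 89, 123 → 212
combine Q(137), V(141) → 278
combine 212, 278 → 490
R's leaf is at depth 3, giving a 3-bit codeword.

3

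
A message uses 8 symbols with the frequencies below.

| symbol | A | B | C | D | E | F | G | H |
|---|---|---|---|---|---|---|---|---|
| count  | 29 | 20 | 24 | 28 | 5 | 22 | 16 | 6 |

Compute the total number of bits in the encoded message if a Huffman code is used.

431

Merge the two smallest weights repeatedly:
combine E(5), H(6) → 11
combine 11, G(16) → 27
combine B(20), F(22) → 42
combine C(24), 27 → 51
combine D(28), A(29) → 57
combine 42, 51 → 93
combine 57, 93 → 150
Each symbol's bit-cost is frequency × depth; summing gives 431 bits (equivalently 11 + 27 + 42 + 51 + 57 + 93 + 150).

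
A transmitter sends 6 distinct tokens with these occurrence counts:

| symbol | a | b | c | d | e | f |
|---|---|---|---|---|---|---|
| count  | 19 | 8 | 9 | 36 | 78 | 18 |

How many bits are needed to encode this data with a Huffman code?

364

Merge the two smallest weights repeatedly:
combine b(8), c(9) → 17
combine 17, f(18) → 35
combine a(19), 35 → 54
combine d(36), 54 → 90
combine e(78), 90 → 168
Each symbol's bit-cost is frequency × depth; summing gives 364 bits (equivalently 17 + 35 + 54 + 90 + 168).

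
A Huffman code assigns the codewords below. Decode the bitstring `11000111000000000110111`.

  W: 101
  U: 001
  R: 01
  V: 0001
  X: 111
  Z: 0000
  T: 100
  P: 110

PUPZZPX

Read left to right; each codeword is recognised as soon as it completes (prefix code):
  110→P | 001→U | 110→P | 0000→Z | 0000→Z | 110→P | 111→X
Decoded message: PUPZZPX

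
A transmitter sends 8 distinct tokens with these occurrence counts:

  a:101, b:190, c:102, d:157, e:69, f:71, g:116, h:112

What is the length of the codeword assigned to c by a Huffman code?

Build the tree from the bottom:
combine e(69), f(71) → 140
combine a(101), c(102) → 203
combine h(112), g(116) → 228
combine 140, d(157) → 297
combine b(190), 203 → 393
combine 228, 297 → 525
combine 393, 525 → 918
c sits 3 levels below the root, so its codeword is 3 bits.

3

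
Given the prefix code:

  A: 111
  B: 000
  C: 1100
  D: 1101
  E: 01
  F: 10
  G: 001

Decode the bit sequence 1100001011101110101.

CGEDDE

Read left to right; each codeword is recognised as soon as it completes (prefix code):
  1100→C | 001→G | 01→E | 1101→D | 1101→D | 01→E
Decoded message: CGEDDE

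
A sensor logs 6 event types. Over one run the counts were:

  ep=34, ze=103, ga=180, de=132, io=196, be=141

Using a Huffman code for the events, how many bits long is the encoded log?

1978

Merge the two smallest weights repeatedly:
combine ep(34), ze(103) → 137
combine de(132), 137 → 269
combine be(141), ga(180) → 321
combine io(196), 269 → 465
combine 321, 465 → 786
Each symbol's bit-cost is frequency × depth; summing gives 1978 bits (equivalently 137 + 269 + 321 + 465 + 786).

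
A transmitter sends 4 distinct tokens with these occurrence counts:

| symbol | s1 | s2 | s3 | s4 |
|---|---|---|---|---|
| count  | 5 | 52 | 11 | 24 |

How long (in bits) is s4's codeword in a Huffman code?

Repeatedly merge the two smallest:
combine s1(5), s3(11) → 16
combine 16, s4(24) → 40
combine 40, s2(52) → 92
s4 sits 2 levels below the root, so its codeword is 2 bits.

2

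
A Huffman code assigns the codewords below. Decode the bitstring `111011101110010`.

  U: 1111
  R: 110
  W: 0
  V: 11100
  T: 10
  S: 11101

SRVT

Read left to right; each codeword is recognised as soon as it completes (prefix code):
  11101→S | 110→R | 11100→V | 10→T
Decoded message: SRVT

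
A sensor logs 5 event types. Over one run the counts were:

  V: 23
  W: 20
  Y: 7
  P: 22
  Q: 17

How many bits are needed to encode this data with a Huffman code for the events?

Greedily combine the two least-frequent nodes:
merge Y(7) and Q(17): 24
merge W(20) and P(22): 42
merge V(23) and 24: 47
merge 42 and 47: 89
Total encoded bits = sum of merged weights = 24 + 42 + 47 + 89 = 202.

202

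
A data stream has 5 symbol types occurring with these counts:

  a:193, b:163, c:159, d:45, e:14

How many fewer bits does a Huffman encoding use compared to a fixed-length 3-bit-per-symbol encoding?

Fixed-length: 3 bits × 574 symbols = 1722 bits.
Huffman merges:
combine e(14), d(45) → 59
combine 59, c(159) → 218
combine b(163), a(193) → 356
combine 218, 356 → 574
Huffman total = 59 + 218 + 356 + 574 = 1207 bits.
Saving = 1722 − 1207 = 515 bits.

515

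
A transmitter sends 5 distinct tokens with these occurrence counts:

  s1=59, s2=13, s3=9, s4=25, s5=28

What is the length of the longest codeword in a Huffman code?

Merge the two lowest-weight nodes at each step:
combine s3(9), s2(13) → 22
combine 22, s4(25) → 47
combine s5(28), 47 → 75
combine s1(59), 75 → 134
The first pair merged (s3, s2) ends up deepest, at depth 4.

4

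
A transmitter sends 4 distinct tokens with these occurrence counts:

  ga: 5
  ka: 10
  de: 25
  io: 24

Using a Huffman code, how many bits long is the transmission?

118

Build the Huffman tree bottom-up:
combine ga(5), ka(10) → 15
combine 15, io(24) → 39
combine de(25), 39 → 64
The encoded length is the sum of every internal node's weight: 15 + 39 + 64 = 118 bits.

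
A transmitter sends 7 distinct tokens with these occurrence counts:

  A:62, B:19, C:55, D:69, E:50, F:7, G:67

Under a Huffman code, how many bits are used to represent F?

Repeatedly merge the two smallest:
F(7) + B(19) → 26
26 + E(50) → 76
C(55) + A(62) → 117
G(67) + D(69) → 136
76 + 117 → 193
136 + 193 → 329
F's leaf is at depth 4, giving a 4-bit codeword.

4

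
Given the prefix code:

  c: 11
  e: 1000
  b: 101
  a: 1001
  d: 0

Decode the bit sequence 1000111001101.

Read left to right; each codeword is recognised as soon as it completes (prefix code):
  1000→e | 11→c | 1001→a | 101→b
Decoded message: ecab

ecab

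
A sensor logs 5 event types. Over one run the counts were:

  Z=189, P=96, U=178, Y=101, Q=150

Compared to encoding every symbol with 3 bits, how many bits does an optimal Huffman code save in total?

517

Fixed-length: 3 bits × 714 symbols = 2142 bits.
Huffman merges:
merge P(96) and Y(101): 197
merge Q(150) and U(178): 328
merge Z(189) and 197: 386
merge 328 and 386: 714
Huffman total = 197 + 328 + 386 + 714 = 1625 bits.
Saving = 2142 − 1625 = 517 bits.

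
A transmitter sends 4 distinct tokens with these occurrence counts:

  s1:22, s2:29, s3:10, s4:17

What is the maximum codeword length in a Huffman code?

Merge the two lowest-weight nodes at each step:
s3(10) + s4(17) → 27
s1(22) + 27 → 49
s2(29) + 49 → 78
The first pair merged (s3, s4) ends up deepest, at depth 3.

3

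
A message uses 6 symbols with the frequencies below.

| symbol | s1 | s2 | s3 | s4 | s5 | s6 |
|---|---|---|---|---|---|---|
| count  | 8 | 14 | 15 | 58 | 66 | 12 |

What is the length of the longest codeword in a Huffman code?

4

Merge the two lowest-weight nodes at each step:
s1(8) + s6(12) → 20
s2(14) + s3(15) → 29
20 + 29 → 49
49 + s4(58) → 107
s5(66) + 107 → 173
Maximum depth reached is 4.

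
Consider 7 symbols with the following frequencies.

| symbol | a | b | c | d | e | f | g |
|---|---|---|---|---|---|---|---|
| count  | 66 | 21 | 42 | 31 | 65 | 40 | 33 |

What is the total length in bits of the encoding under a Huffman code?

Build the Huffman tree bottom-up:
b(21) + d(31) → 52
g(33) + f(40) → 73
c(42) + 52 → 94
e(65) + a(66) → 131
73 + 94 → 167
131 + 167 → 298
Each symbol's bit-cost is frequency × depth; summing gives 815 bits (equivalently 52 + 73 + 94 + 131 + 167 + 298).

815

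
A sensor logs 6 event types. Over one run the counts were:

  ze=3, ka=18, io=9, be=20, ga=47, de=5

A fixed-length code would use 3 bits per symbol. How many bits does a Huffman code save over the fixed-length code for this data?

Fixed-length: 3 bits × 102 symbols = 306 bits.
Huffman merges:
ze(3) + de(5) → 8
8 + io(9) → 17
17 + ka(18) → 35
be(20) + 35 → 55
ga(47) + 55 → 102
Huffman total = 8 + 17 + 35 + 55 + 102 = 217 bits.
Saving = 306 − 217 = 89 bits.

89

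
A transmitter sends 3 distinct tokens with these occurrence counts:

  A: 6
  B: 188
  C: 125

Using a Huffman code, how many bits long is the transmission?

Merge the two smallest weights repeatedly:
merge A(6) and C(125): 131
merge 131 and B(188): 319
Each symbol's bit-cost is frequency × depth; summing gives 450 bits (equivalently 131 + 319).

450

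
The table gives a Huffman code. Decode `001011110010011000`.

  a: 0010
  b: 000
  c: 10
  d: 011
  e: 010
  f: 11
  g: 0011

affadb

Read left to right; each codeword is recognised as soon as it completes (prefix code):
  0010→a | 11→f | 11→f | 0010→a | 011→d | 000→b
Decoded message: affadb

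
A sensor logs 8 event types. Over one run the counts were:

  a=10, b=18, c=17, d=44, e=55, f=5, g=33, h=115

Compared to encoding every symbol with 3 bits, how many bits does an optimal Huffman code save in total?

133

Fixed-length: 3 bits × 297 symbols = 891 bits.
Huffman merges:
combine f(5), a(10) → 15
combine 15, c(17) → 32
combine b(18), 32 → 50
combine g(33), d(44) → 77
combine 50, e(55) → 105
combine 77, 105 → 182
combine h(115), 182 → 297
Huffman total = 15 + 32 + 50 + 77 + 105 + 182 + 297 = 758 bits.
Saving = 891 − 758 = 133 bits.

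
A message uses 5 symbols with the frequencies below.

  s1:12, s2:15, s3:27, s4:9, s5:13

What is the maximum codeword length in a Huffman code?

Merge the two lowest-weight nodes at each step:
s4(9) + s1(12) → 21
s5(13) + s2(15) → 28
21 + s3(27) → 48
28 + 48 → 76
The rarest symbols sit at the bottom; the longest codeword is 3 bits.

3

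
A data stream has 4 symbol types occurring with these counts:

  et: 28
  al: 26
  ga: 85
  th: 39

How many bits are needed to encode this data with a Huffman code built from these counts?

Greedily combine the two least-frequent nodes:
al(26) + et(28) → 54
th(39) + 54 → 93
ga(85) + 93 → 178
Total encoded bits = sum of merged weights = 54 + 93 + 178 = 325.

325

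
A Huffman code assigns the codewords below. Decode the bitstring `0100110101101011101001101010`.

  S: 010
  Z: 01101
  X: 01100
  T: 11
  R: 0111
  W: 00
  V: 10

SZZRSZS

Read left to right; each codeword is recognised as soon as it completes (prefix code):
  010→S | 01101→Z | 01101→Z | 0111→R | 010→S | 01101→Z | 010→S
Decoded message: SZZRSZS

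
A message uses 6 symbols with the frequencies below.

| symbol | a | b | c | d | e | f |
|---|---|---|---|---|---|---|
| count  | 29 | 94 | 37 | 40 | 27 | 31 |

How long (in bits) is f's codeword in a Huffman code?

Build the tree from the bottom:
merge e(27) and a(29): 56
merge f(31) and c(37): 68
merge d(40) and 56: 96
merge 68 and b(94): 162
merge 96 and 162: 258
The subtree containing f is merged 3 times, so code length = 3.

3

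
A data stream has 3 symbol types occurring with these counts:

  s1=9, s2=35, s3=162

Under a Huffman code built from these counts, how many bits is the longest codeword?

2

Merge the two lowest-weight nodes at each step:
s1(9) + s2(35) → 44
44 + s3(162) → 206
Maximum depth reached is 2.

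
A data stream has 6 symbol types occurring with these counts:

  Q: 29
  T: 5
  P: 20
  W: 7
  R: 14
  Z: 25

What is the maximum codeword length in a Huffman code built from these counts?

Merge the two lowest-weight nodes at each step:
combine T(5), W(7) → 12
combine 12, R(14) → 26
combine P(20), Z(25) → 45
combine 26, Q(29) → 55
combine 45, 55 → 100
The rarest symbols sit at the bottom; the longest codeword is 4 bits.

4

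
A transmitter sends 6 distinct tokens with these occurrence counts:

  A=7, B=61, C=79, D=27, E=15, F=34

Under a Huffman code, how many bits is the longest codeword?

4

Merge the two lowest-weight nodes at each step:
A(7) + E(15) → 22
22 + D(27) → 49
F(34) + 49 → 83
B(61) + C(79) → 140
83 + 140 → 223
The rarest symbols sit at the bottom; the longest codeword is 4 bits.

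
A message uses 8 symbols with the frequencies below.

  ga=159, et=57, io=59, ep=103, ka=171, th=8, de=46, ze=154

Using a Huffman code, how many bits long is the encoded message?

Build the Huffman tree bottom-up:
th(8) + de(46) → 54
54 + et(57) → 111
io(59) + ep(103) → 162
111 + ze(154) → 265
ga(159) + 162 → 321
ka(171) + 265 → 436
321 + 436 → 757
Total encoded bits = sum of merged weights = 54 + 111 + 162 + 265 + 321 + 436 + 757 = 2106.

2106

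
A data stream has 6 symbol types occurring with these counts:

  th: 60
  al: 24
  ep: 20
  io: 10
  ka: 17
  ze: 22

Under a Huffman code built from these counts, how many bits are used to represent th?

Build the tree from the bottom:
io(10) + ka(17) → 27
ep(20) + ze(22) → 42
al(24) + 27 → 51
42 + 51 → 93
th(60) + 93 → 153
th sits one level below the root: a 1-bit codeword.

1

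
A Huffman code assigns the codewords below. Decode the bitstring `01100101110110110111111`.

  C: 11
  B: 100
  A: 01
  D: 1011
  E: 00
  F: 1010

Read left to right; each codeword is recognised as soon as it completes (prefix code):
  01→A | 100→B | 1011→D | 1011→D | 01→A | 1011→D | 11→C | 11→C
Decoded message: ABDDADCC

ABDDADCC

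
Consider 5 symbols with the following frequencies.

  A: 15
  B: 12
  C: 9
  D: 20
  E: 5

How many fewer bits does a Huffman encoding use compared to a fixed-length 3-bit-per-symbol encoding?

Fixed-length: 3 bits × 61 symbols = 183 bits.
Huffman merges:
combine E(5), C(9) → 14
combine B(12), 14 → 26
combine A(15), D(20) → 35
combine 26, 35 → 61
Huffman total = 14 + 26 + 35 + 61 = 136 bits.
Saving = 183 − 136 = 47 bits.

47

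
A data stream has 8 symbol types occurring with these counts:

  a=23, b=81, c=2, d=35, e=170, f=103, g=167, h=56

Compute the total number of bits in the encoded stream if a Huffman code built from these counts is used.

Build the Huffman tree bottom-up:
combine c(2), a(23) → 25
combine 25, d(35) → 60
combine h(56), 60 → 116
combine b(81), f(103) → 184
combine 116, g(167) → 283
combine e(170), 184 → 354
combine 283, 354 → 637
Total encoded bits = sum of merged weights = 25 + 60 + 116 + 184 + 283 + 354 + 637 = 1659.

1659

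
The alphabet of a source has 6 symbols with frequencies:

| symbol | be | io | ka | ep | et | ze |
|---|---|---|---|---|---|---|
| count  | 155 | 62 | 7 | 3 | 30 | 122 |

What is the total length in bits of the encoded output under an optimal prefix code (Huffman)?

Build the Huffman tree bottom-up:
combine ep(3), ka(7) → 10
combine 10, et(30) → 40
combine 40, io(62) → 102
combine 102, ze(122) → 224
combine be(155), 224 → 379
Each symbol's bit-cost is frequency × depth; summing gives 755 bits (equivalently 10 + 40 + 102 + 224 + 379).

755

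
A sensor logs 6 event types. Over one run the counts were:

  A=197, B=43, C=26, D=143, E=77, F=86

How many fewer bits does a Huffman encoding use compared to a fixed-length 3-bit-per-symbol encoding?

Fixed-length: 3 bits × 572 symbols = 1716 bits.
Huffman merges:
merge C(26) and B(43): 69
merge 69 and E(77): 146
merge F(86) and D(143): 229
merge 146 and A(197): 343
merge 229 and 343: 572
Huffman total = 69 + 146 + 229 + 343 + 572 = 1359 bits.
Saving = 1716 − 1359 = 357 bits.

357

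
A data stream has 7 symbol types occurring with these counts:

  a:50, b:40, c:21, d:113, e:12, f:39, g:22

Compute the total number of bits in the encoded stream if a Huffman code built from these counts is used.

Build the Huffman tree bottom-up:
combine e(12), c(21) → 33
combine g(22), 33 → 55
combine f(39), b(40) → 79
combine a(50), 55 → 105
combine 79, 105 → 184
combine d(113), 184 → 297
Total encoded bits = sum of merged weights = 33 + 55 + 79 + 105 + 184 + 297 = 753.

753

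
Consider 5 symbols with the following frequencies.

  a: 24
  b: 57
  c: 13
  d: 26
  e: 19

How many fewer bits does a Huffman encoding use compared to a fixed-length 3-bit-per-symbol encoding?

Fixed-length: 3 bits × 139 symbols = 417 bits.
Huffman merges:
merge c(13) and e(19): 32
merge a(24) and d(26): 50
merge 32 and 50: 82
merge b(57) and 82: 139
Huffman total = 32 + 50 + 82 + 139 = 303 bits.
Saving = 417 − 303 = 114 bits.

114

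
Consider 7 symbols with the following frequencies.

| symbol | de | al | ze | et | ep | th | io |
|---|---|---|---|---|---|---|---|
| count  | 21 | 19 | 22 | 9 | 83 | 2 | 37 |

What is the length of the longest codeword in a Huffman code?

5

Merge the two lowest-weight nodes at each step:
merge th(2) and et(9): 11
merge 11 and al(19): 30
merge de(21) and ze(22): 43
merge 30 and io(37): 67
merge 43 and 67: 110
merge ep(83) and 110: 193
Maximum depth reached is 5.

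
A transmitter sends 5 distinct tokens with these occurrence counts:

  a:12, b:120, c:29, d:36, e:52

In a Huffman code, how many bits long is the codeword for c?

Huffman merges, smallest pair first:
a(12) + c(29) → 41
d(36) + 41 → 77
e(52) + 77 → 129
b(120) + 129 → 249
c's leaf is at depth 4, giving a 4-bit codeword.

4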